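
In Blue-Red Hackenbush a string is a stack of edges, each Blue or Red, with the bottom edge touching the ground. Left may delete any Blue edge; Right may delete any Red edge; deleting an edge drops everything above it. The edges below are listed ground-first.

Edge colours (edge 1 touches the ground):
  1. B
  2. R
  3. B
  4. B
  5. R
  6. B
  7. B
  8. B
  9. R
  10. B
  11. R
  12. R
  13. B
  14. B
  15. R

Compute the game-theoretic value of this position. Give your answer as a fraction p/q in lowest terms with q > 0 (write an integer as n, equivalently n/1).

14157/16384

Prefix values for B R B B R B B B R B R R B B R via {L|R} + simplicity:
1 of 15 · B · max L 0 · min R +∞ gives 1
2 of 15 · BR · max L 0 · min R 1 gives 1/2
3 of 15 · BRB · max L 1/2 · min R 1 gives 3/4
4 of 15 · BRBB · max L 3/4 · min R 1 gives 7/8
5 of 15 · BRBBR · max L 3/4 · min R 7/8 gives 13/16
6 of 15 · BRBBRB · max L 13/16 · min R 7/8 gives 27/32
7 of 15 · BRBBRBB · max L 27/32 · min R 7/8 gives 55/64
8 of 15 · BRBBRBBB · max L 55/64 · min R 7/8 gives 111/128
9 of 15 · BRBBRBBBR · max L 55/64 · min R 111/128 gives 221/256
10 of 15 · BRBBRBBBRB · max L 221/256 · min R 111/128 gives 443/512
11 of 15 · BRBBRBBBRBR · max L 221/256 · min R 443/512 gives 885/1024
12 of 15 · BRBBRBBBRBRR · max L 221/256 · min R 885/1024 gives 1769/2048
13 of 15 · BRBBRBBBRBRRB · max L 1769/2048 · min R 885/1024 gives 3539/4096
14 of 15 · BRBBRBBBRBRRBB · max L 3539/4096 · min R 885/1024 gives 7079/8192
15 of 15 · BRBBRBBBRBRRBBR · max L 3539/4096 · min R 7079/8192 gives 14157/16384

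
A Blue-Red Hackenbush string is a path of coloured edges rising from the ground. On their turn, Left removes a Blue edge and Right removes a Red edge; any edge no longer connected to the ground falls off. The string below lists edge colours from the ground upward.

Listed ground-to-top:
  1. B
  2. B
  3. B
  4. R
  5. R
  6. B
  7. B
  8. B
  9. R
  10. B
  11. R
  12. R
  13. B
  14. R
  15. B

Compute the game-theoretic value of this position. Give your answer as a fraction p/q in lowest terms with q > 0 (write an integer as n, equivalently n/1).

10059/4096

Recurse on prefixes of the 15-edge string B B B R R B B B R B R R B R B:
G_1 [B]  L=[0]  R=[∅]  — 1
G_2 [BB]  L=[0; 1]  R=[∅]  — 2
G_3 [BBB]  L=[0; 1; 2]  R=[∅]  — 3
G_4 [BBBR]  L=[0; 1; 2]  R=[3]  — 5/2
G_5 [BBBRR]  L=[0; 1; 2]  R=[5/2; 3]  — 9/4
G_6 [BBBRRB]  L=[0; 1; 2; 9/4]  R=[5/2; 3]  — 19/8
G_7 [BBBRRBB]  L=[0; 1; 2; 9/4; 19/8]  R=[5/2; 3]  — 39/16
G_8 [BBBRRBBB]  L=[0; 1; 2; 9/4; 19/8; 39/16]  R=[5/2; 3]  — 79/32
G_9 [BBBRRBBBR]  L=[0; 1; 2; 9/4; 19/8; 39/16]  R=[79/32; 5/2; 3]  — 157/64
G_10 [BBBRRBBBRB]  L=[0; 1; 2; 9/4; 19/8; 39/16; 157/64]  R=[79/32; 5/2; 3]  — 315/128
G_11 [BBBRRBBBRBR]  L=[0; 1; 2; 9/4; 19/8; 39/16; 157/64]  R=[315/128; 79/32; 5/2; 3]  — 629/256
G_12 [BBBRRBBBRBRR]  L=[0; 1; 2; 9/4; 19/8; 39/16; 157/64]  R=[629/256; 315/128; 79/32; 5/2; 3]  — 1257/512
G_13 [BBBRRBBBRBRRB]  L=[0; 1; 2; 9/4; 19/8; 39/16; 157/64; 1257/512]  R=[629/256; 315/128; 79/32; 5/2; 3]  — 2515/1024
G_14 [BBBRRBBBRBRRBR]  L=[0; 1; 2; 9/4; 19/8; 39/16; 157/64; 1257/512]  R=[2515/1024; 629/256; 315/128; 79/32; 5/2; 3]  — 5029/2048
G_15 [BBBRRBBBRBRRBRB]  L=[0; 1; 2; 9/4; 19/8; 39/16; 157/64; 1257/512; 5029/2048]  R=[2515/1024; 629/256; 315/128; 79/32; 5/2; 3]  — 10059/4096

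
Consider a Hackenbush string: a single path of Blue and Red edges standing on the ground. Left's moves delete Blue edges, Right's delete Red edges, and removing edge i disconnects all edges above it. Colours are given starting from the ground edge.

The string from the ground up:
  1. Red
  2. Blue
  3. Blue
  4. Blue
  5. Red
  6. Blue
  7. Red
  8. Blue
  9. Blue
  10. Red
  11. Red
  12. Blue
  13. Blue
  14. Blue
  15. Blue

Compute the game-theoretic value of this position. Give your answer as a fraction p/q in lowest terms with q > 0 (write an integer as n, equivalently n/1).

Recurse on prefixes of the 15-edge string Red Blue Blue Blue Red Blue Red Blue Blue Red Red Blue Blue Blue Blue:
1 of 15 · R · max L −∞ · min R 0 => -1
2 of 15 · RB · max L -1 · min R 0 => -1/2
3 of 15 · RBB · max L -1/2 · min R 0 => -1/4
4 of 15 · RBBB · max L -1/4 · min R 0 => -1/8
5 of 15 · RBBBR · max L -1/4 · min R -1/8 => -3/16
6 of 15 · RBBBRB · max L -3/16 · min R -1/8 => -5/32
7 of 15 · RBBBRBR · max L -3/16 · min R -5/32 => -11/64
8 of 15 · RBBBRBRB · max L -11/64 · min R -5/32 => -21/128
9 of 15 · RBBBRBRBB · max L -21/128 · min R -5/32 => -41/256
10 of 15 · RBBBRBRBBR · max L -21/128 · min R -41/256 => -83/512
11 of 15 · RBBBRBRBBRR · max L -21/128 · min R -83/512 => -167/1024
12 of 15 · RBBBRBRBBRRB · max L -167/1024 · min R -83/512 => -333/2048
13 of 15 · RBBBRBRBBRRBB · max L -333/2048 · min R -83/512 => -665/4096
14 of 15 · RBBBRBRBBRRBBB · max L -665/4096 · min R -83/512 => -1329/8192
15 of 15 · RBBBRBRBBRRBBBB · max L -1329/8192 · min R -83/512 => -2657/16384

-2657/16384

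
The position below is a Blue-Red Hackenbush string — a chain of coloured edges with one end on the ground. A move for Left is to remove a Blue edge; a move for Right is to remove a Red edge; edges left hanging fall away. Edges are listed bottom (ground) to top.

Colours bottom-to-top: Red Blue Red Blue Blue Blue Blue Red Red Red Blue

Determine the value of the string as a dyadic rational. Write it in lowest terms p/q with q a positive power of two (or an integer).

Build G(s[:k]) for k = 1..11, string s = Red Blue Red Blue Blue Blue Blue Red Red Red Blue.
G(R) = { · | 0 } — -1
G(RB) = { -1 | 0 } — -1/2
G(RBR) = { -1 | -1/2; 0 } — -3/4
G(RBRB) = { -1; -3/4 | -1/2; 0 } — -5/8
G(RBRBB) = { -1; -3/4; -5/8 | -1/2; 0 } — -9/16
G(RBRBBB) = { -1; -3/4; -5/8; -9/16 | -1/2; 0 } — -17/32
G(RBRBBBB) = { -1; -3/4; -5/8; -9/16; -17/32 | -1/2; 0 } — -33/64
G(RBRBBBBR) = { -1; -3/4; -5/8; -9/16; -17/32 | -33/64; -1/2; 0 } — -67/128
G(RBRBBBBRR) = { -1; -3/4; -5/8; -9/16; -17/32 | -67/128; -33/64; -1/2; 0 } — -135/256
G(RBRBBBBRRR) = { -1; -3/4; -5/8; -9/16; -17/32 | -135/256; -67/128; -33/64; -1/2; 0 } — -271/512
G(RBRBBBBRRRB) = { -1; -3/4; -5/8; -9/16; -17/32; -271/512 | -135/256; -67/128; -33/64; -1/2; 0 } — -541/1024

-541/1024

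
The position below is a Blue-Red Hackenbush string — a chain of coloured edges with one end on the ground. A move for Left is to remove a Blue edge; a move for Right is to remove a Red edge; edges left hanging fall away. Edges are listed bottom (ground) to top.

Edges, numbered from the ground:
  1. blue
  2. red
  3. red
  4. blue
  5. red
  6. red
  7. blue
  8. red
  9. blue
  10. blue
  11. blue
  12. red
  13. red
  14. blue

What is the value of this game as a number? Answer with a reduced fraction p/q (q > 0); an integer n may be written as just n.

2419/8192

Build v(s[:k]) for k = 1..14, string s = blue red red blue red red blue red blue blue blue red red blue.
step 1: add blue to get b; options L={ 0 } R={ ∅ } → 1
step 2: add red to get br; options L={ 0 } R={ 1 } → 1/2
step 3: add red to get brr; options L={ 0 } R={ 1/2 1 } → 1/4
step 4: add blue to get brrb; options L={ 0 1/4 } R={ 1/2 1 } → 3/8
step 5: add red to get brrbr; options L={ 0 1/4 } R={ 3/8 1/2 1 } → 5/16
step 6: add red to get brrbrr; options L={ 0 1/4 } R={ 5/16 3/8 1/2 1 } → 9/32
step 7: add blue to get brrbrrb; options L={ 0 1/4 9/32 } R={ 5/16 3/8 1/2 1 } → 19/64
step 8: add red to get brrbrrbr; options L={ 0 1/4 9/32 } R={ 19/64 5/16 3/8 1/2 1 } → 37/128
step 9: add blue to get brrbrrbrb; options L={ 0 1/4 9/32 37/128 } R={ 19/64 5/16 3/8 1/2 1 } → 75/256
step 10: add blue to get brrbrrbrbb; options L={ 0 1/4 9/32 37/128 75/256 } R={ 19/64 5/16 3/8 1/2 1 } → 151/512
step 11: add blue to get brrbrrbrbbb; options L={ 0 1/4 9/32 37/128 75/256 151/512 } R={ 19/64 5/16 3/8 1/2 1 } → 303/1024
step 12: add red to get brrbrrbrbbbr; options L={ 0 1/4 9/32 37/128 75/256 151/512 } R={ 303/1024 19/64 5/16 3/8 1/2 1 } → 605/2048
step 13: add red to get brrbrrbrbbbrr; options L={ 0 1/4 9/32 37/128 75/256 151/512 } R={ 605/2048 303/1024 19/64 5/16 3/8 1/2 1 } → 1209/4096
step 14: add blue to get brrbrrbrbbbrrb; options L={ 0 1/4 9/32 37/128 75/256 151/512 1209/4096 } R={ 605/2048 303/1024 19/64 5/16 3/8 1/2 1 } → 2419/8192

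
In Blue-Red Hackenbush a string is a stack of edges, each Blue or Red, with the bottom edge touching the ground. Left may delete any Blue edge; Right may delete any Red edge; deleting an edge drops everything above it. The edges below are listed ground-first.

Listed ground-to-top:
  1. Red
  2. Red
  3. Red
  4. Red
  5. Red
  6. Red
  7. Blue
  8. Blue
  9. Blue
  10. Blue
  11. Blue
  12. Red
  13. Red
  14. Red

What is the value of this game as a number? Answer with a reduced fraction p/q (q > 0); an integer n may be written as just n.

-1295/256

R: Left { ∅ }, Right { 0 } gives simplest -1
RR: Left { ∅ }, Right { -1 0 } gives simplest -2
RRR: Left { ∅ }, Right { -2 -1 0 } gives simplest -3
RRRR: Left { ∅ }, Right { -3 -2 -1 0 } gives simplest -4
RRRRR: Left { ∅ }, Right { -4 -3 -2 -1 0 } gives simplest -5
RRRRRR: Left { ∅ }, Right { -5 -4 -3 -2 -1 0 } gives simplest -6
RRRRRRB: Left { -6 }, Right { -5 -4 -3 -2 -1 0 } gives simplest -11/2
RRRRRRBB: Left { -6 -11/2 }, Right { -5 -4 -3 -2 -1 0 } gives simplest -21/4
RRRRRRBBB: Left { -6 -11/2 -21/4 }, Right { -5 -4 -3 -2 -1 0 } gives simplest -41/8
RRRRRRBBBB: Left { -6 -11/2 -21/4 -41/8 }, Right { -5 -4 -3 -2 -1 0 } gives simplest -81/16
RRRRRRBBBBB: Left { -6 -11/2 -21/4 -41/8 -81/16 }, Right { -5 -4 -3 -2 -1 0 } gives simplest -161/32
RRRRRRBBBBBR: Left { -6 -11/2 -21/4 -41/8 -81/16 }, Right { -161/32 -5 -4 -3 -2 -1 0 } gives simplest -323/64
RRRRRRBBBBBRR: Left { -6 -11/2 -21/4 -41/8 -81/16 }, Right { -323/64 -161/32 -5 -4 -3 -2 -1 0 } gives simplest -647/128
RRRRRRBBBBBRRR: Left { -6 -11/2 -21/4 -41/8 -81/16 }, Right { -647/128 -323/64 -161/32 -5 -4 -3 -2 -1 0 } gives simplest -1295/256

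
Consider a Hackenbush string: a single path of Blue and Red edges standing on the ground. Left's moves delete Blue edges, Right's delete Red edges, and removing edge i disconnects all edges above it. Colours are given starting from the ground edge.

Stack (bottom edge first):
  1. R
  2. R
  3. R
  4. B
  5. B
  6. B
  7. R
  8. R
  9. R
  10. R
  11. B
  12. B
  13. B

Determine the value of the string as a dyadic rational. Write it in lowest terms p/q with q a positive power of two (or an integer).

Recurse on prefixes of the 13-edge string R R R B B B R R R R B B B:
value_1 [R]  L=[none]  R=[0]  ⇒ -1
value_2 [RR]  L=[none]  R=[-1 0]  ⇒ -2
value_3 [RRR]  L=[none]  R=[-2 -1 0]  ⇒ -3
value_4 [RRRB]  L=[-3]  R=[-2 -1 0]  ⇒ -5/2
value_5 [RRRBB]  L=[-3 -5/2]  R=[-2 -1 0]  ⇒ -9/4
value_6 [RRRBBB]  L=[-3 -5/2 -9/4]  R=[-2 -1 0]  ⇒ -17/8
value_7 [RRRBBBR]  L=[-3 -5/2 -9/4]  R=[-17/8 -2 -1 0]  ⇒ -35/16
value_8 [RRRBBBRR]  L=[-3 -5/2 -9/4]  R=[-35/16 -17/8 -2 -1 0]  ⇒ -71/32
value_9 [RRRBBBRRR]  L=[-3 -5/2 -9/4]  R=[-71/32 -35/16 -17/8 -2 -1 0]  ⇒ -143/64
value_10 [RRRBBBRRRR]  L=[-3 -5/2 -9/4]  R=[-143/64 -71/32 -35/16 -17/8 -2 -1 0]  ⇒ -287/128
value_11 [RRRBBBRRRRB]  L=[-3 -5/2 -9/4 -287/128]  R=[-143/64 -71/32 -35/16 -17/8 -2 -1 0]  ⇒ -573/256
value_12 [RRRBBBRRRRBB]  L=[-3 -5/2 -9/4 -287/128 -573/256]  R=[-143/64 -71/32 -35/16 -17/8 -2 -1 0]  ⇒ -1145/512
value_13 [RRRBBBRRRRBBB]  L=[-3 -5/2 -9/4 -287/128 -573/256 -1145/512]  R=[-143/64 -71/32 -35/16 -17/8 -2 -1 0]  ⇒ -2289/1024

-2289/1024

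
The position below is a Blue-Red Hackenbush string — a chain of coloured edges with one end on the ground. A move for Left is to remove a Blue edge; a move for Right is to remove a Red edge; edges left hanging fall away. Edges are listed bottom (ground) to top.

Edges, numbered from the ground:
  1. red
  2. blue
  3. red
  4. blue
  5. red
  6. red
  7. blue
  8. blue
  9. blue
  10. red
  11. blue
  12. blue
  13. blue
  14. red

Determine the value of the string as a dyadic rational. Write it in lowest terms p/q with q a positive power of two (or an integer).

-5667/8192

value(r) = { none | 0 } ⇒ -1
value(rb) = { -1 | 0 } ⇒ -1/2
value(rbr) = { -1 | -1/2,0 } ⇒ -3/4
value(rbrb) = { -1,-3/4 | -1/2,0 } ⇒ -5/8
value(rbrbr) = { -1,-3/4 | -5/8,-1/2,0 } ⇒ -11/16
value(rbrbrr) = { -1,-3/4 | -11/16,-5/8,-1/2,0 } ⇒ -23/32
value(rbrbrrb) = { -1,-3/4,-23/32 | -11/16,-5/8,-1/2,0 } ⇒ -45/64
value(rbrbrrbb) = { -1,-3/4,-23/32,-45/64 | -11/16,-5/8,-1/2,0 } ⇒ -89/128
value(rbrbrrbbb) = { -1,-3/4,-23/32,-45/64,-89/128 | -11/16,-5/8,-1/2,0 } ⇒ -177/256
value(rbrbrrbbbr) = { -1,-3/4,-23/32,-45/64,-89/128 | -177/256,-11/16,-5/8,-1/2,0 } ⇒ -355/512
value(rbrbrrbbbrb) = { -1,-3/4,-23/32,-45/64,-89/128,-355/512 | -177/256,-11/16,-5/8,-1/2,0 } ⇒ -709/1024
value(rbrbrrbbbrbb) = { -1,-3/4,-23/32,-45/64,-89/128,-355/512,-709/1024 | -177/256,-11/16,-5/8,-1/2,0 } ⇒ -1417/2048
value(rbrbrrbbbrbbb) = { -1,-3/4,-23/32,-45/64,-89/128,-355/512,-709/1024,-1417/2048 | -177/256,-11/16,-5/8,-1/2,0 } ⇒ -2833/4096
value(rbrbrrbbbrbbbr) = { -1,-3/4,-23/32,-45/64,-89/128,-355/512,-709/1024,-1417/2048 | -2833/4096,-177/256,-11/16,-5/8,-1/2,0 } ⇒ -5667/8192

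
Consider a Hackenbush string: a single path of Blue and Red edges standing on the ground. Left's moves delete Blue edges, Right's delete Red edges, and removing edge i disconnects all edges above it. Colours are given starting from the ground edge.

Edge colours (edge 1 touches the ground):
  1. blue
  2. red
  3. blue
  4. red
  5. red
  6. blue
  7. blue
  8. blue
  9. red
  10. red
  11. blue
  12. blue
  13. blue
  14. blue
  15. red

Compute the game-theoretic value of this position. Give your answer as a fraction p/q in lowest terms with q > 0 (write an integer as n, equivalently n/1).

10045/16384

1 of 15 · b · max L 0 · min R +∞ gives 1
2 of 15 · br · max L 0 · min R 1 gives 1/2
3 of 15 · brb · max L 1/2 · min R 1 gives 3/4
4 of 15 · brbr · max L 1/2 · min R 3/4 gives 5/8
5 of 15 · brbrr · max L 1/2 · min R 5/8 gives 9/16
6 of 15 · brbrrb · max L 9/16 · min R 5/8 gives 19/32
7 of 15 · brbrrbb · max L 19/32 · min R 5/8 gives 39/64
8 of 15 · brbrrbbb · max L 39/64 · min R 5/8 gives 79/128
9 of 15 · brbrrbbbr · max L 39/64 · min R 79/128 gives 157/256
10 of 15 · brbrrbbbrr · max L 39/64 · min R 157/256 gives 313/512
11 of 15 · brbrrbbbrrb · max L 313/512 · min R 157/256 gives 627/1024
12 of 15 · brbrrbbbrrbb · max L 627/1024 · min R 157/256 gives 1255/2048
13 of 15 · brbrrbbbrrbbb · max L 1255/2048 · min R 157/256 gives 2511/4096
14 of 15 · brbrrbbbrrbbbb · max L 2511/4096 · min R 157/256 gives 5023/8192
15 of 15 · brbrrbbbrrbbbbr · max L 2511/4096 · min R 5023/8192 gives 10045/16384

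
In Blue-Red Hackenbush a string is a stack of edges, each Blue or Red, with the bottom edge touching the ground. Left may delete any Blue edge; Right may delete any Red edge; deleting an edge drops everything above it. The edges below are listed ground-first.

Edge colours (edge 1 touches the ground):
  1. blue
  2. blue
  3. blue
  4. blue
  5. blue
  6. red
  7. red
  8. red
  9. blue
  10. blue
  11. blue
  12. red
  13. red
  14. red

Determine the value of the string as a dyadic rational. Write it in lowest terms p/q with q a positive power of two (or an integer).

2161/512

v_1 [b]  L=[0]  R=[(no moves)]  = 1
v_2 [bb]  L=[0, 1]  R=[(no moves)]  = 2
v_3 [bbb]  L=[0, 1, 2]  R=[(no moves)]  = 3
v_4 [bbbb]  L=[0, 1, 2, 3]  R=[(no moves)]  = 4
v_5 [bbbbb]  L=[0, 1, 2, 3, 4]  R=[(no moves)]  = 5
v_6 [bbbbbr]  L=[0, 1, 2, 3, 4]  R=[5]  = 9/2
v_7 [bbbbbrr]  L=[0, 1, 2, 3, 4]  R=[9/2, 5]  = 17/4
v_8 [bbbbbrrr]  L=[0, 1, 2, 3, 4]  R=[17/4, 9/2, 5]  = 33/8
v_9 [bbbbbrrrb]  L=[0, 1, 2, 3, 4, 33/8]  R=[17/4, 9/2, 5]  = 67/16
v_10 [bbbbbrrrbb]  L=[0, 1, 2, 3, 4, 33/8, 67/16]  R=[17/4, 9/2, 5]  = 135/32
v_11 [bbbbbrrrbbb]  L=[0, 1, 2, 3, 4, 33/8, 67/16, 135/32]  R=[17/4, 9/2, 5]  = 271/64
v_12 [bbbbbrrrbbbr]  L=[0, 1, 2, 3, 4, 33/8, 67/16, 135/32]  R=[271/64, 17/4, 9/2, 5]  = 541/128
v_13 [bbbbbrrrbbbrr]  L=[0, 1, 2, 3, 4, 33/8, 67/16, 135/32]  R=[541/128, 271/64, 17/4, 9/2, 5]  = 1081/256
v_14 [bbbbbrrrbbbrrr]  L=[0, 1, 2, 3, 4, 33/8, 67/16, 135/32]  R=[1081/256, 541/128, 271/64, 17/4, 9/2, 5]  = 2161/512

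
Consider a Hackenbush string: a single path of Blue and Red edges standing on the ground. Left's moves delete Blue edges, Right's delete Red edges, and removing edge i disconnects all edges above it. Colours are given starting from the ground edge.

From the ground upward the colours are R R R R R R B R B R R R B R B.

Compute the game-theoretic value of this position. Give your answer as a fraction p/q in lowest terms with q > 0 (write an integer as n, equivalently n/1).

-2933/512

R: Left { none }, Right { 0 } so simplest -1
RR: Left { none }, Right { -1,0 } so simplest -2
RRR: Left { none }, Right { -2,-1,0 } so simplest -3
RRRR: Left { none }, Right { -3,-2,-1,0 } so simplest -4
RRRRR: Left { none }, Right { -4,-3,-2,-1,0 } so simplest -5
RRRRRR: Left { none }, Right { -5,-4,-3,-2,-1,0 } so simplest -6
RRRRRRB: Left { -6 }, Right { -5,-4,-3,-2,-1,0 } so simplest -11/2
RRRRRRBR: Left { -6 }, Right { -11/2,-5,-4,-3,-2,-1,0 } so simplest -23/4
RRRRRRBRB: Left { -6,-23/4 }, Right { -11/2,-5,-4,-3,-2,-1,0 } so simplest -45/8
RRRRRRBRBR: Left { -6,-23/4 }, Right { -45/8,-11/2,-5,-4,-3,-2,-1,0 } so simplest -91/16
RRRRRRBRBRR: Left { -6,-23/4 }, Right { -91/16,-45/8,-11/2,-5,-4,-3,-2,-1,0 } so simplest -183/32
RRRRRRBRBRRR: Left { -6,-23/4 }, Right { -183/32,-91/16,-45/8,-11/2,-5,-4,-3,-2,-1,0 } so simplest -367/64
RRRRRRBRBRRRB: Left { -6,-23/4,-367/64 }, Right { -183/32,-91/16,-45/8,-11/2,-5,-4,-3,-2,-1,0 } so simplest -733/128
RRRRRRBRBRRRBR: Left { -6,-23/4,-367/64 }, Right { -733/128,-183/32,-91/16,-45/8,-11/2,-5,-4,-3,-2,-1,0 } so simplest -1467/256
RRRRRRBRBRRRBRB: Left { -6,-23/4,-367/64,-1467/256 }, Right { -733/128,-183/32,-91/16,-45/8,-11/2,-5,-4,-3,-2,-1,0 } so simplest -2933/512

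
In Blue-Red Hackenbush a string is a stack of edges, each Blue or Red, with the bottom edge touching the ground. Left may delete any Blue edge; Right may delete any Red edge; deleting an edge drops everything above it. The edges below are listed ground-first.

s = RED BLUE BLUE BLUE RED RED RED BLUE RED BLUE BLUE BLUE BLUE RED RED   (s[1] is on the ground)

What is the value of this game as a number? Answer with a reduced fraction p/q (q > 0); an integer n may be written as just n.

-3719/16384

Recurse on prefixes of the 15-edge string RED BLUE BLUE BLUE RED RED RED BLUE RED BLUE BLUE BLUE BLUE RED RED:
R: Left { (no moves) }, Right { 0 } gives simplest -1
RB: Left { -1 }, Right { 0 } gives simplest -1/2
RBB: Left { -1, -1/2 }, Right { 0 } gives simplest -1/4
RBBB: Left { -1, -1/2, -1/4 }, Right { 0 } gives simplest -1/8
RBBBR: Left { -1, -1/2, -1/4 }, Right { -1/8, 0 } gives simplest -3/16
RBBBRR: Left { -1, -1/2, -1/4 }, Right { -3/16, -1/8, 0 } gives simplest -7/32
RBBBRRR: Left { -1, -1/2, -1/4 }, Right { -7/32, -3/16, -1/8, 0 } gives simplest -15/64
RBBBRRRB: Left { -1, -1/2, -1/4, -15/64 }, Right { -7/32, -3/16, -1/8, 0 } gives simplest -29/128
RBBBRRRBR: Left { -1, -1/2, -1/4, -15/64 }, Right { -29/128, -7/32, -3/16, -1/8, 0 } gives simplest -59/256
RBBBRRRBRB: Left { -1, -1/2, -1/4, -15/64, -59/256 }, Right { -29/128, -7/32, -3/16, -1/8, 0 } gives simplest -117/512
RBBBRRRBRBB: Left { -1, -1/2, -1/4, -15/64, -59/256, -117/512 }, Right { -29/128, -7/32, -3/16, -1/8, 0 } gives simplest -233/1024
RBBBRRRBRBBB: Left { -1, -1/2, -1/4, -15/64, -59/256, -117/512, -233/1024 }, Right { -29/128, -7/32, -3/16, -1/8, 0 } gives simplest -465/2048
RBBBRRRBRBBBB: Left { -1, -1/2, -1/4, -15/64, -59/256, -117/512, -233/1024, -465/2048 }, Right { -29/128, -7/32, -3/16, -1/8, 0 } gives simplest -929/4096
RBBBRRRBRBBBBR: Left { -1, -1/2, -1/4, -15/64, -59/256, -117/512, -233/1024, -465/2048 }, Right { -929/4096, -29/128, -7/32, -3/16, -1/8, 0 } gives simplest -1859/8192
RBBBRRRBRBBBBRR: Left { -1, -1/2, -1/4, -15/64, -59/256, -117/512, -233/1024, -465/2048 }, Right { -1859/8192, -929/4096, -29/128, -7/32, -3/16, -1/8, 0 } gives simplest -3719/16384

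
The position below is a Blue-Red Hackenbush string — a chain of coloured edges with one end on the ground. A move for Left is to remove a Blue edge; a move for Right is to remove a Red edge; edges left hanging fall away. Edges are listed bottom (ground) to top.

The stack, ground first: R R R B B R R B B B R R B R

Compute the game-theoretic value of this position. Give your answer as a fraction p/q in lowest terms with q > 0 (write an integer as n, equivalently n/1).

1 of 14 · R · max L −∞ · min R 0 so -1
2 of 14 · RR · max L −∞ · min R -1 so -2
3 of 14 · RRR · max L −∞ · min R -2 so -3
4 of 14 · RRRB · max L -3 · min R -2 so -5/2
5 of 14 · RRRBB · max L -5/2 · min R -2 so -9/4
6 of 14 · RRRBBR · max L -5/2 · min R -9/4 so -19/8
7 of 14 · RRRBBRR · max L -5/2 · min R -19/8 so -39/16
8 of 14 · RRRBBRRB · max L -39/16 · min R -19/8 so -77/32
9 of 14 · RRRBBRRBB · max L -77/32 · min R -19/8 so -153/64
10 of 14 · RRRBBRRBBB · max L -153/64 · min R -19/8 so -305/128
11 of 14 · RRRBBRRBBBR · max L -153/64 · min R -305/128 so -611/256
12 of 14 · RRRBBRRBBBRR · max L -153/64 · min R -611/256 so -1223/512
13 of 14 · RRRBBRRBBBRRB · max L -1223/512 · min R -611/256 so -2445/1024
14 of 14 · RRRBBRRBBBRRBR · max L -1223/512 · min R -2445/1024 so -4891/2048

-4891/2048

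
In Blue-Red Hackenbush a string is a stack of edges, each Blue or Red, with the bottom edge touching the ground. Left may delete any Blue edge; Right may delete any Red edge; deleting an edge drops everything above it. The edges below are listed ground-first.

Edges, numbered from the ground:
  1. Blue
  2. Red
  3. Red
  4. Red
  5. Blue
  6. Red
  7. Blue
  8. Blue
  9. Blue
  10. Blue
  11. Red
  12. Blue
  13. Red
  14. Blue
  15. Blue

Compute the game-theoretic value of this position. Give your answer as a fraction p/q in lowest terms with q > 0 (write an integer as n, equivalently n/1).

3031/16384

edge 1 of 15 (Blue): { 0 | (no moves) } gives 1
edge 2 of 15 (Red): { 0 | 1 } gives 1/2
edge 3 of 15 (Red): { 0 | 1/2 1 } gives 1/4
edge 4 of 15 (Red): { 0 | 1/4 1/2 1 } gives 1/8
edge 5 of 15 (Blue): { 0 1/8 | 1/4 1/2 1 } gives 3/16
edge 6 of 15 (Red): { 0 1/8 | 3/16 1/4 1/2 1 } gives 5/32
edge 7 of 15 (Blue): { 0 1/8 5/32 | 3/16 1/4 1/2 1 } gives 11/64
edge 8 of 15 (Blue): { 0 1/8 5/32 11/64 | 3/16 1/4 1/2 1 } gives 23/128
edge 9 of 15 (Blue): { 0 1/8 5/32 11/64 23/128 | 3/16 1/4 1/2 1 } gives 47/256
edge 10 of 15 (Blue): { 0 1/8 5/32 11/64 23/128 47/256 | 3/16 1/4 1/2 1 } gives 95/512
edge 11 of 15 (Red): { 0 1/8 5/32 11/64 23/128 47/256 | 95/512 3/16 1/4 1/2 1 } gives 189/1024
edge 12 of 15 (Blue): { 0 1/8 5/32 11/64 23/128 47/256 189/1024 | 95/512 3/16 1/4 1/2 1 } gives 379/2048
edge 13 of 15 (Red): { 0 1/8 5/32 11/64 23/128 47/256 189/1024 | 379/2048 95/512 3/16 1/4 1/2 1 } gives 757/4096
edge 14 of 15 (Blue): { 0 1/8 5/32 11/64 23/128 47/256 189/1024 757/4096 | 379/2048 95/512 3/16 1/4 1/2 1 } gives 1515/8192
edge 15 of 15 (Blue): { 0 1/8 5/32 11/64 23/128 47/256 189/1024 757/4096 1515/8192 | 379/2048 95/512 3/16 1/4 1/2 1 } gives 3031/16384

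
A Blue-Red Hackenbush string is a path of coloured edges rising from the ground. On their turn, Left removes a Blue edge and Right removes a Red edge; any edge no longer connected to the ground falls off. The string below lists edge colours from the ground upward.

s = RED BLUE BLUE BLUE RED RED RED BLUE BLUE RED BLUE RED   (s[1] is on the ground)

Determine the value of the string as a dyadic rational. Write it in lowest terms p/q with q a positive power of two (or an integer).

Prefix values for RED BLUE BLUE BLUE RED RED RED BLUE BLUE RED BLUE RED via {L|R} + simplicity:
1 of 12 · R · max L −∞ · min R 0 — -1
2 of 12 · RB · max L -1 · min R 0 — -1/2
3 of 12 · RBB · max L -1/2 · min R 0 — -1/4
4 of 12 · RBBB · max L -1/4 · min R 0 — -1/8
5 of 12 · RBBBR · max L -1/4 · min R -1/8 — -3/16
6 of 12 · RBBBRR · max L -1/4 · min R -3/16 — -7/32
7 of 12 · RBBBRRR · max L -1/4 · min R -7/32 — -15/64
8 of 12 · RBBBRRRB · max L -15/64 · min R -7/32 — -29/128
9 of 12 · RBBBRRRBB · max L -29/128 · min R -7/32 — -57/256
10 of 12 · RBBBRRRBBR · max L -29/128 · min R -57/256 — -115/512
11 of 12 · RBBBRRRBBRB · max L -115/512 · min R -57/256 — -229/1024
12 of 12 · RBBBRRRBBRBR · max L -115/512 · min R -229/1024 — -459/2048

-459/2048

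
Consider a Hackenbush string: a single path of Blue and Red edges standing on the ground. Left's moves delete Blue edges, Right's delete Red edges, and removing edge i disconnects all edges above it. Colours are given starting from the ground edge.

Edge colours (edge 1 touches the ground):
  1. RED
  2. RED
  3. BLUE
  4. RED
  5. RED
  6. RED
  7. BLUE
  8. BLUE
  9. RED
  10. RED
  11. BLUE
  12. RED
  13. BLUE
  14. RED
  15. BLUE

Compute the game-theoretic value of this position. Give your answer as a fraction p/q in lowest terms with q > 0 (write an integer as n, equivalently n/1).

-15573/8192

v_1 [R]  L=[∅]  R=[0]  ⇒ -1
v_2 [RR]  L=[∅]  R=[-1,0]  ⇒ -2
v_3 [RRB]  L=[-2]  R=[-1,0]  ⇒ -3/2
v_4 [RRBR]  L=[-2]  R=[-3/2,-1,0]  ⇒ -7/4
v_5 [RRBRR]  L=[-2]  R=[-7/4,-3/2,-1,0]  ⇒ -15/8
v_6 [RRBRRR]  L=[-2]  R=[-15/8,-7/4,-3/2,-1,0]  ⇒ -31/16
v_7 [RRBRRRB]  L=[-2,-31/16]  R=[-15/8,-7/4,-3/2,-1,0]  ⇒ -61/32
v_8 [RRBRRRBB]  L=[-2,-31/16,-61/32]  R=[-15/8,-7/4,-3/2,-1,0]  ⇒ -121/64
v_9 [RRBRRRBBR]  L=[-2,-31/16,-61/32]  R=[-121/64,-15/8,-7/4,-3/2,-1,0]  ⇒ -243/128
v_10 [RRBRRRBBRR]  L=[-2,-31/16,-61/32]  R=[-243/128,-121/64,-15/8,-7/4,-3/2,-1,0]  ⇒ -487/256
v_11 [RRBRRRBBRRB]  L=[-2,-31/16,-61/32,-487/256]  R=[-243/128,-121/64,-15/8,-7/4,-3/2,-1,0]  ⇒ -973/512
v_12 [RRBRRRBBRRBR]  L=[-2,-31/16,-61/32,-487/256]  R=[-973/512,-243/128,-121/64,-15/8,-7/4,-3/2,-1,0]  ⇒ -1947/1024
v_13 [RRBRRRBBRRBRB]  L=[-2,-31/16,-61/32,-487/256,-1947/1024]  R=[-973/512,-243/128,-121/64,-15/8,-7/4,-3/2,-1,0]  ⇒ -3893/2048
v_14 [RRBRRRBBRRBRBR]  L=[-2,-31/16,-61/32,-487/256,-1947/1024]  R=[-3893/2048,-973/512,-243/128,-121/64,-15/8,-7/4,-3/2,-1,0]  ⇒ -7787/4096
v_15 [RRBRRRBBRRBRBRB]  L=[-2,-31/16,-61/32,-487/256,-1947/1024,-7787/4096]  R=[-3893/2048,-973/512,-243/128,-121/64,-15/8,-7/4,-3/2,-1,0]  ⇒ -15573/8192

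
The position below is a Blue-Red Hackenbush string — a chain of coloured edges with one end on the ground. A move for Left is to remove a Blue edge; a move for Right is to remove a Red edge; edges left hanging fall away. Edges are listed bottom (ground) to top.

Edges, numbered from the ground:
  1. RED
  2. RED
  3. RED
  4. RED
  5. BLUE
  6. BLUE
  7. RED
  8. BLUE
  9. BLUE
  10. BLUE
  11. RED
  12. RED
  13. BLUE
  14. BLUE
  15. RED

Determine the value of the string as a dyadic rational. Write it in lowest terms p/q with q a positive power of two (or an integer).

val_1 [R]  L=[∅]  R=[0]  gives -1
val_2 [RR]  L=[∅]  R=[-1, 0]  gives -2
val_3 [RRR]  L=[∅]  R=[-2, -1, 0]  gives -3
val_4 [RRRR]  L=[∅]  R=[-3, -2, -1, 0]  gives -4
val_5 [RRRRB]  L=[-4]  R=[-3, -2, -1, 0]  gives -7/2
val_6 [RRRRBB]  L=[-4, -7/2]  R=[-3, -2, -1, 0]  gives -13/4
val_7 [RRRRBBR]  L=[-4, -7/2]  R=[-13/4, -3, -2, -1, 0]  gives -27/8
val_8 [RRRRBBRB]  L=[-4, -7/2, -27/8]  R=[-13/4, -3, -2, -1, 0]  gives -53/16
val_9 [RRRRBBRBB]  L=[-4, -7/2, -27/8, -53/16]  R=[-13/4, -3, -2, -1, 0]  gives -105/32
val_10 [RRRRBBRBBB]  L=[-4, -7/2, -27/8, -53/16, -105/32]  R=[-13/4, -3, -2, -1, 0]  gives -209/64
val_11 [RRRRBBRBBBR]  L=[-4, -7/2, -27/8, -53/16, -105/32]  R=[-209/64, -13/4, -3, -2, -1, 0]  gives -419/128
val_12 [RRRRBBRBBBRR]  L=[-4, -7/2, -27/8, -53/16, -105/32]  R=[-419/128, -209/64, -13/4, -3, -2, -1, 0]  gives -839/256
val_13 [RRRRBBRBBBRRB]  L=[-4, -7/2, -27/8, -53/16, -105/32, -839/256]  R=[-419/128, -209/64, -13/4, -3, -2, -1, 0]  gives -1677/512
val_14 [RRRRBBRBBBRRBB]  L=[-4, -7/2, -27/8, -53/16, -105/32, -839/256, -1677/512]  R=[-419/128, -209/64, -13/4, -3, -2, -1, 0]  gives -3353/1024
val_15 [RRRRBBRBBBRRBBR]  L=[-4, -7/2, -27/8, -53/16, -105/32, -839/256, -1677/512]  R=[-3353/1024, -419/128, -209/64, -13/4, -3, -2, -1, 0]  gives -6707/2048

-6707/2048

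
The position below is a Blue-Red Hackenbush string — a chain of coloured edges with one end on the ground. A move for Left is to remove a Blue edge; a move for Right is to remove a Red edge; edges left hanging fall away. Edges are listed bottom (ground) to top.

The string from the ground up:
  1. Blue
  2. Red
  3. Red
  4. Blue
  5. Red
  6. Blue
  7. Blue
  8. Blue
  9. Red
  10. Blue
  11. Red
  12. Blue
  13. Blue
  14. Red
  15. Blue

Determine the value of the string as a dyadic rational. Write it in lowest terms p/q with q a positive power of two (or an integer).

5979/16384

edge 1 of 15 (Blue): { 0 | none } ⇒ 1
edge 2 of 15 (Red): { 0 | 1 } ⇒ 1/2
edge 3 of 15 (Red): { 0 | 1/2, 1 } ⇒ 1/4
edge 4 of 15 (Blue): { 0, 1/4 | 1/2, 1 } ⇒ 3/8
edge 5 of 15 (Red): { 0, 1/4 | 3/8, 1/2, 1 } ⇒ 5/16
edge 6 of 15 (Blue): { 0, 1/4, 5/16 | 3/8, 1/2, 1 } ⇒ 11/32
edge 7 of 15 (Blue): { 0, 1/4, 5/16, 11/32 | 3/8, 1/2, 1 } ⇒ 23/64
edge 8 of 15 (Blue): { 0, 1/4, 5/16, 11/32, 23/64 | 3/8, 1/2, 1 } ⇒ 47/128
edge 9 of 15 (Red): { 0, 1/4, 5/16, 11/32, 23/64 | 47/128, 3/8, 1/2, 1 } ⇒ 93/256
edge 10 of 15 (Blue): { 0, 1/4, 5/16, 11/32, 23/64, 93/256 | 47/128, 3/8, 1/2, 1 } ⇒ 187/512
edge 11 of 15 (Red): { 0, 1/4, 5/16, 11/32, 23/64, 93/256 | 187/512, 47/128, 3/8, 1/2, 1 } ⇒ 373/1024
edge 12 of 15 (Blue): { 0, 1/4, 5/16, 11/32, 23/64, 93/256, 373/1024 | 187/512, 47/128, 3/8, 1/2, 1 } ⇒ 747/2048
edge 13 of 15 (Blue): { 0, 1/4, 5/16, 11/32, 23/64, 93/256, 373/1024, 747/2048 | 187/512, 47/128, 3/8, 1/2, 1 } ⇒ 1495/4096
edge 14 of 15 (Red): { 0, 1/4, 5/16, 11/32, 23/64, 93/256, 373/1024, 747/2048 | 1495/4096, 187/512, 47/128, 3/8, 1/2, 1 } ⇒ 2989/8192
edge 15 of 15 (Blue): { 0, 1/4, 5/16, 11/32, 23/64, 93/256, 373/1024, 747/2048, 2989/8192 | 1495/4096, 187/512, 47/128, 3/8, 1/2, 1 } ⇒ 5979/16384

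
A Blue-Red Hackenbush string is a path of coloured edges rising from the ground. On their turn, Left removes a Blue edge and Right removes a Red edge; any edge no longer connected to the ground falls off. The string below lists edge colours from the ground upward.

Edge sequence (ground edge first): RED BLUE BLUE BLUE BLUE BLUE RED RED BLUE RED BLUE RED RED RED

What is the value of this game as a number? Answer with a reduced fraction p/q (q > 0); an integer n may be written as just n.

Recurse on prefixes of the 14-edge string RED BLUE BLUE BLUE BLUE BLUE RED RED BLUE RED BLUE RED RED RED:
edge 1 of 14 (RED): { ∅ | 0 } -> -1
edge 2 of 14 (BLUE): { -1 | 0 } -> -1/2
edge 3 of 14 (BLUE): { -1,-1/2 | 0 } -> -1/4
edge 4 of 14 (BLUE): { -1,-1/2,-1/4 | 0 } -> -1/8
edge 5 of 14 (BLUE): { -1,-1/2,-1/4,-1/8 | 0 } -> -1/16
edge 6 of 14 (BLUE): { -1,-1/2,-1/4,-1/8,-1/16 | 0 } -> -1/32
edge 7 of 14 (RED): { -1,-1/2,-1/4,-1/8,-1/16 | -1/32,0 } -> -3/64
edge 8 of 14 (RED): { -1,-1/2,-1/4,-1/8,-1/16 | -3/64,-1/32,0 } -> -7/128
edge 9 of 14 (BLUE): { -1,-1/2,-1/4,-1/8,-1/16,-7/128 | -3/64,-1/32,0 } -> -13/256
edge 10 of 14 (RED): { -1,-1/2,-1/4,-1/8,-1/16,-7/128 | -13/256,-3/64,-1/32,0 } -> -27/512
edge 11 of 14 (BLUE): { -1,-1/2,-1/4,-1/8,-1/16,-7/128,-27/512 | -13/256,-3/64,-1/32,0 } -> -53/1024
edge 12 of 14 (RED): { -1,-1/2,-1/4,-1/8,-1/16,-7/128,-27/512 | -53/1024,-13/256,-3/64,-1/32,0 } -> -107/2048
edge 13 of 14 (RED): { -1,-1/2,-1/4,-1/8,-1/16,-7/128,-27/512 | -107/2048,-53/1024,-13/256,-3/64,-1/32,0 } -> -215/4096
edge 14 of 14 (RED): { -1,-1/2,-1/4,-1/8,-1/16,-7/128,-27/512 | -215/4096,-107/2048,-53/1024,-13/256,-3/64,-1/32,0 } -> -431/8192

-431/8192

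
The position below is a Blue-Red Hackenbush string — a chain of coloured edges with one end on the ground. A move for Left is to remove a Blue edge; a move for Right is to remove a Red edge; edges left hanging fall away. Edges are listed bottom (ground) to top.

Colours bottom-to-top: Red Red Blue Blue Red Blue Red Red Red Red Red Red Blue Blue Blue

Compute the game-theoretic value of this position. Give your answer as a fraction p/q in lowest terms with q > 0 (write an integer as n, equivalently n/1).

1 of 15 · R · max L −∞ · min R 0 -> -1
2 of 15 · RR · max L −∞ · min R -1 -> -2
3 of 15 · RRB · max L -2 · min R -1 -> -3/2
4 of 15 · RRBB · max L -3/2 · min R -1 -> -5/4
5 of 15 · RRBBR · max L -3/2 · min R -5/4 -> -11/8
6 of 15 · RRBBRB · max L -11/8 · min R -5/4 -> -21/16
7 of 15 · RRBBRBR · max L -11/8 · min R -21/16 -> -43/32
8 of 15 · RRBBRBRR · max L -11/8 · min R -43/32 -> -87/64
9 of 15 · RRBBRBRRR · max L -11/8 · min R -87/64 -> -175/128
10 of 15 · RRBBRBRRRR · max L -11/8 · min R -175/128 -> -351/256
11 of 15 · RRBBRBRRRRR · max L -11/8 · min R -351/256 -> -703/512
12 of 15 · RRBBRBRRRRRR · max L -11/8 · min R -703/512 -> -1407/1024
13 of 15 · RRBBRBRRRRRRB · max L -1407/1024 · min R -703/512 -> -2813/2048
14 of 15 · RRBBRBRRRRRRBB · max L -2813/2048 · min R -703/512 -> -5625/4096
15 of 15 · RRBBRBRRRRRRBBB · max L -5625/4096 · min R -703/512 -> -11249/8192

-11249/8192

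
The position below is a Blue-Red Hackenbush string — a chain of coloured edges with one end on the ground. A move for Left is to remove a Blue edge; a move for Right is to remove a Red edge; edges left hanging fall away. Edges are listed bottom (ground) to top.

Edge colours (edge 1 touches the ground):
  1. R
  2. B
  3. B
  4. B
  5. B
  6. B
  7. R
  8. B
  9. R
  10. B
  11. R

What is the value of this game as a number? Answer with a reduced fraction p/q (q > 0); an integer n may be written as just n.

Prefix values for R B B B B B R B R B R via {L|R} + simplicity:
edge 1 of 11 (R): { none | 0 } → -1
edge 2 of 11 (B): { -1 | 0 } → -1/2
edge 3 of 11 (B): { -1,-1/2 | 0 } → -1/4
edge 4 of 11 (B): { -1,-1/2,-1/4 | 0 } → -1/8
edge 5 of 11 (B): { -1,-1/2,-1/4,-1/8 | 0 } → -1/16
edge 6 of 11 (B): { -1,-1/2,-1/4,-1/8,-1/16 | 0 } → -1/32
edge 7 of 11 (R): { -1,-1/2,-1/4,-1/8,-1/16 | -1/32,0 } → -3/64
edge 8 of 11 (B): { -1,-1/2,-1/4,-1/8,-1/16,-3/64 | -1/32,0 } → -5/128
edge 9 of 11 (R): { -1,-1/2,-1/4,-1/8,-1/16,-3/64 | -5/128,-1/32,0 } → -11/256
edge 10 of 11 (B): { -1,-1/2,-1/4,-1/8,-1/16,-3/64,-11/256 | -5/128,-1/32,0 } → -21/512
edge 11 of 11 (R): { -1,-1/2,-1/4,-1/8,-1/16,-3/64,-11/256 | -21/512,-5/128,-1/32,0 } → -43/1024

-43/1024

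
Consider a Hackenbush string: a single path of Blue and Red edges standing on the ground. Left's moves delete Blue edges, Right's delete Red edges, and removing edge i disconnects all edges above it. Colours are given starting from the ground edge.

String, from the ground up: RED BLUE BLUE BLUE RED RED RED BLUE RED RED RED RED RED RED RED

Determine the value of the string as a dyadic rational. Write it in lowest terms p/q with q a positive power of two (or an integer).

-3839/16384

step 1: add RED to get R; options L={ — } R={ 0 } so -1
step 2: add BLUE to get RB; options L={ -1 } R={ 0 } so -1/2
step 3: add BLUE to get RBB; options L={ -1, -1/2 } R={ 0 } so -1/4
step 4: add BLUE to get RBBB; options L={ -1, -1/2, -1/4 } R={ 0 } so -1/8
step 5: add RED to get RBBBR; options L={ -1, -1/2, -1/4 } R={ -1/8, 0 } so -3/16
step 6: add RED to get RBBBRR; options L={ -1, -1/2, -1/4 } R={ -3/16, -1/8, 0 } so -7/32
step 7: add RED to get RBBBRRR; options L={ -1, -1/2, -1/4 } R={ -7/32, -3/16, -1/8, 0 } so -15/64
step 8: add BLUE to get RBBBRRRB; options L={ -1, -1/2, -1/4, -15/64 } R={ -7/32, -3/16, -1/8, 0 } so -29/128
step 9: add RED to get RBBBRRRBR; options L={ -1, -1/2, -1/4, -15/64 } R={ -29/128, -7/32, -3/16, -1/8, 0 } so -59/256
step 10: add RED to get RBBBRRRBRR; options L={ -1, -1/2, -1/4, -15/64 } R={ -59/256, -29/128, -7/32, -3/16, -1/8, 0 } so -119/512
step 11: add RED to get RBBBRRRBRRR; options L={ -1, -1/2, -1/4, -15/64 } R={ -119/512, -59/256, -29/128, -7/32, -3/16, -1/8, 0 } so -239/1024
step 12: add RED to get RBBBRRRBRRRR; options L={ -1, -1/2, -1/4, -15/64 } R={ -239/1024, -119/512, -59/256, -29/128, -7/32, -3/16, -1/8, 0 } so -479/2048
step 13: add RED to get RBBBRRRBRRRRR; options L={ -1, -1/2, -1/4, -15/64 } R={ -479/2048, -239/1024, -119/512, -59/256, -29/128, -7/32, -3/16, -1/8, 0 } so -959/4096
step 14: add RED to get RBBBRRRBRRRRRR; options L={ -1, -1/2, -1/4, -15/64 } R={ -959/4096, -479/2048, -239/1024, -119/512, -59/256, -29/128, -7/32, -3/16, -1/8, 0 } so -1919/8192
step 15: add RED to get RBBBRRRBRRRRRRR; options L={ -1, -1/2, -1/4, -15/64 } R={ -1919/8192, -959/4096, -479/2048, -239/1024, -119/512, -59/256, -29/128, -7/32, -3/16, -1/8, 0 } so -3839/16384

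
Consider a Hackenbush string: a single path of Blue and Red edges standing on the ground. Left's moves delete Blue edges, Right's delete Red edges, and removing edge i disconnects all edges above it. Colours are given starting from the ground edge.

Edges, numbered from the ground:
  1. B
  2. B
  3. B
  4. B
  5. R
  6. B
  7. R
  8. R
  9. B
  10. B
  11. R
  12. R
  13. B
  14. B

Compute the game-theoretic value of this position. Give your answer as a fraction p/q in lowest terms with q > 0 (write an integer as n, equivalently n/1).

3687/1024

Recurse on prefixes of the 14-edge string B B B B R B R R B B R R B B:
step 1: add B to get B; options L={ 0 } R={  } so 1
step 2: add B to get BB; options L={ 0 1 } R={  } so 2
step 3: add B to get BBB; options L={ 0 1 2 } R={  } so 3
step 4: add B to get BBBB; options L={ 0 1 2 3 } R={  } so 4
step 5: add R to get BBBBR; options L={ 0 1 2 3 } R={ 4 } so 7/2
step 6: add B to get BBBBRB; options L={ 0 1 2 3 7/2 } R={ 4 } so 15/4
step 7: add R to get BBBBRBR; options L={ 0 1 2 3 7/2 } R={ 15/4 4 } so 29/8
step 8: add R to get BBBBRBRR; options L={ 0 1 2 3 7/2 } R={ 29/8 15/4 4 } so 57/16
step 9: add B to get BBBBRBRRB; options L={ 0 1 2 3 7/2 57/16 } R={ 29/8 15/4 4 } so 115/32
step 10: add B to get BBBBRBRRBB; options L={ 0 1 2 3 7/2 57/16 115/32 } R={ 29/8 15/4 4 } so 231/64
step 11: add R to get BBBBRBRRBBR; options L={ 0 1 2 3 7/2 57/16 115/32 } R={ 231/64 29/8 15/4 4 } so 461/128
step 12: add R to get BBBBRBRRBBRR; options L={ 0 1 2 3 7/2 57/16 115/32 } R={ 461/128 231/64 29/8 15/4 4 } so 921/256
step 13: add B to get BBBBRBRRBBRRB; options L={ 0 1 2 3 7/2 57/16 115/32 921/256 } R={ 461/128 231/64 29/8 15/4 4 } so 1843/512
step 14: add B to get BBBBRBRRBBRRBB; options L={ 0 1 2 3 7/2 57/16 115/32 921/256 1843/512 } R={ 461/128 231/64 29/8 15/4 4 } so 3687/1024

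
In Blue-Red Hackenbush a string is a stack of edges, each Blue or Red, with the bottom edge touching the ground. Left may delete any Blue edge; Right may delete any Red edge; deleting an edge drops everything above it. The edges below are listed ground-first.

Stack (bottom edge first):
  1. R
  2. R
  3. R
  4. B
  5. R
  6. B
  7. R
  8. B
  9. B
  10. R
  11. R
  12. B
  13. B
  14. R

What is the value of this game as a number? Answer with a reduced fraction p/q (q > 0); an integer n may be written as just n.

-5427/2048

Recurse on prefixes of the 14-edge string R R R B R B R B B R R B B R:
g_1 [R]  L=[—]  R=[0]  -> -1
g_2 [RR]  L=[—]  R=[-1; 0]  -> -2
g_3 [RRR]  L=[—]  R=[-2; -1; 0]  -> -3
g_4 [RRRB]  L=[-3]  R=[-2; -1; 0]  -> -5/2
g_5 [RRRBR]  L=[-3]  R=[-5/2; -2; -1; 0]  -> -11/4
g_6 [RRRBRB]  L=[-3; -11/4]  R=[-5/2; -2; -1; 0]  -> -21/8
g_7 [RRRBRBR]  L=[-3; -11/4]  R=[-21/8; -5/2; -2; -1; 0]  -> -43/16
g_8 [RRRBRBRB]  L=[-3; -11/4; -43/16]  R=[-21/8; -5/2; -2; -1; 0]  -> -85/32
g_9 [RRRBRBRBB]  L=[-3; -11/4; -43/16; -85/32]  R=[-21/8; -5/2; -2; -1; 0]  -> -169/64
g_10 [RRRBRBRBBR]  L=[-3; -11/4; -43/16; -85/32]  R=[-169/64; -21/8; -5/2; -2; -1; 0]  -> -339/128
g_11 [RRRBRBRBBRR]  L=[-3; -11/4; -43/16; -85/32]  R=[-339/128; -169/64; -21/8; -5/2; -2; -1; 0]  -> -679/256
g_12 [RRRBRBRBBRRB]  L=[-3; -11/4; -43/16; -85/32; -679/256]  R=[-339/128; -169/64; -21/8; -5/2; -2; -1; 0]  -> -1357/512
g_13 [RRRBRBRBBRRBB]  L=[-3; -11/4; -43/16; -85/32; -679/256; -1357/512]  R=[-339/128; -169/64; -21/8; -5/2; -2; -1; 0]  -> -2713/1024
g_14 [RRRBRBRBBRRBBR]  L=[-3; -11/4; -43/16; -85/32; -679/256; -1357/512]  R=[-2713/1024; -339/128; -169/64; -21/8; -5/2; -2; -1; 0]  -> -5427/2048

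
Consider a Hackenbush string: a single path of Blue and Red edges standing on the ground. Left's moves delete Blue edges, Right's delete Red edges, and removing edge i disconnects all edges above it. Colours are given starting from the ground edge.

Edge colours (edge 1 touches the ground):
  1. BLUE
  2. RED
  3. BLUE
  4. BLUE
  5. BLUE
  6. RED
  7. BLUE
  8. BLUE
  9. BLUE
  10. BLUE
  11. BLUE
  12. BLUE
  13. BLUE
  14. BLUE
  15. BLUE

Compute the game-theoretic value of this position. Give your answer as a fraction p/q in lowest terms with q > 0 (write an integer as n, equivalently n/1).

Recurse on prefixes of the 15-edge string BLUE RED BLUE BLUE BLUE RED BLUE BLUE BLUE BLUE BLUE BLUE BLUE BLUE BLUE:
value_1 [B]  L=[0]  R=[·]  gives 1
value_2 [BR]  L=[0]  R=[1]  gives 1/2
value_3 [BRB]  L=[0 1/2]  R=[1]  gives 3/4
value_4 [BRBB]  L=[0 1/2 3/4]  R=[1]  gives 7/8
value_5 [BRBBB]  L=[0 1/2 3/4 7/8]  R=[1]  gives 15/16
value_6 [BRBBBR]  L=[0 1/2 3/4 7/8]  R=[15/16 1]  gives 29/32
value_7 [BRBBBRB]  L=[0 1/2 3/4 7/8 29/32]  R=[15/16 1]  gives 59/64
value_8 [BRBBBRBB]  L=[0 1/2 3/4 7/8 29/32 59/64]  R=[15/16 1]  gives 119/128
value_9 [BRBBBRBBB]  L=[0 1/2 3/4 7/8 29/32 59/64 119/128]  R=[15/16 1]  gives 239/256
value_10 [BRBBBRBBBB]  L=[0 1/2 3/4 7/8 29/32 59/64 119/128 239/256]  R=[15/16 1]  gives 479/512
value_11 [BRBBBRBBBBB]  L=[0 1/2 3/4 7/8 29/32 59/64 119/128 239/256 479/512]  R=[15/16 1]  gives 959/1024
value_12 [BRBBBRBBBBBB]  L=[0 1/2 3/4 7/8 29/32 59/64 119/128 239/256 479/512 959/1024]  R=[15/16 1]  gives 1919/2048
value_13 [BRBBBRBBBBBBB]  L=[0 1/2 3/4 7/8 29/32 59/64 119/128 239/256 479/512 959/1024 1919/2048]  R=[15/16 1]  gives 3839/4096
value_14 [BRBBBRBBBBBBBB]  L=[0 1/2 3/4 7/8 29/32 59/64 119/128 239/256 479/512 959/1024 1919/2048 3839/4096]  R=[15/16 1]  gives 7679/8192
value_15 [BRBBBRBBBBBBBBB]  L=[0 1/2 3/4 7/8 29/32 59/64 119/128 239/256 479/512 959/1024 1919/2048 3839/4096 7679/8192]  R=[15/16 1]  gives 15359/16384

15359/16384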